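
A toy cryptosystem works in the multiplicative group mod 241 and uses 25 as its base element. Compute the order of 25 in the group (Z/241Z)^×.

20

By Lagrange's theorem, ord_241(25) divides φ(241) = 241 − 1 = 240 = 2^4 · 3 · 5.
Divisors of 240: 1, 2, 3, 4, 5, 6, 8, 10, 12, 15, 16, 20, 24, 30, 40, 48, 60, 80, 120, 240.
Evaluate successive powers at the divisors of 240:
25^1 ≡ 25 (mod 241)
25^2 ≡ 143 (mod 241)
25^3 ≡ 201 (mod 241)
25^4 ≡ 205 (mod 241)
25^5 ≡ 64 (mod 241)
25^6 ≡ 154 (mod 241)
25^8 ≡ 91 (mod 241)
25^10 ≡ 240 (mod 241)
25^12 ≡ 98 (mod 241)
25^15 ≡ 177 (mod 241)
25^16 ≡ 87 (mod 241)
25^20 ≡ 1 (mod 241) ✓
The smallest such exponent is 20, so the order of 25 is 20.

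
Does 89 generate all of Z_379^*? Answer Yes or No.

φ(379) = 379 − 1 = 378 = 2 · 3^3 · 7.
89 is a primitive root mod 379 iff 89^(φ(379)/q) ≢ 1 for every prime q | φ(379), i.e. q ∈ {2, 3, 7}.
89^189 ≡ 378 (mod 379)  [q = 2: ≢ 1 ✓]
89^126 ≡ 327 (mod 379)  [q = 3: ≢ 1 ✓]
89^54 ≡ 125 (mod 379)  [q = 7: ≢ 1 ✓]
Every test exponent gives a nontrivial residue, hence 89 generates the full group.

Yes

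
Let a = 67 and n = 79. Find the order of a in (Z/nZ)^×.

13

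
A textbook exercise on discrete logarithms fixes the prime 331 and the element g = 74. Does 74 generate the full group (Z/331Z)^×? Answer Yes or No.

φ(331) = 331 − 1 = 330 = 2 · 3 · 5 · 11.
It suffices to check that the order of 74 is not a proper divisor of 330: compute 74^(330/q) for q ∈ {2, 3, 5, 11}.
74^165 ≡ 1 (mod 331)  [q = 2: ≡ 1 ✗]
74^110 ≡ 1 (mod 331)  [q = 3: ≡ 1 ✗]
74^66 ≡ 1 (mod 331)  [q = 5: ≡ 1 ✗]
74^30 ≡ 120 (mod 331)  [q = 11: ≢ 1 ✓]
Since 74^165 ≡ 1, the order of 74 divides 165 < 330, so 74 is not a primitive root.

No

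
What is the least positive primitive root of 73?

φ(73) = 73 − 1 = 72 = 2^3 · 3^2.
g is a primitive root iff g^(72/q) ≢ 1 (mod 73) for each prime q ∈ {2, 3}.
g = 2: 2^36 ≡ 1 — hits 1, so not a primitive root.
g = 3: 3^36 ≡ 1 — hits 1, so not a primitive root.
g = 4: 4^36 ≡ 1 — hits 1, so not a primitive root.
g = 5: 5^36 ≡ 72; 5^24 ≡ 8 — none is 1, so 5 is a primitive root.
Hence the least primitive root of 73 is 5.

5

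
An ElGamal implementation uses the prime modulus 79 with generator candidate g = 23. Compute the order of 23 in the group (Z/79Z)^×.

3

ord(23) | φ(79) = 79 − 1 = 78 = 2 · 3 · 13.
Divisors of 78: 1, 2, 3, 6, 13, 26, 39, 78.
Compute 23^d (mod 79) for the divisors d until we hit 1:
23^1 ≡ 23 (mod 79)
23^2 ≡ 55 (mod 79)
23^3 ≡ 1 (mod 79) ✓
Hence ord(23) = 3.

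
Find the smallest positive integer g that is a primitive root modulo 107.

2

φ(107) = 107 − 1 = 106 = 2 · 53.
Test candidates g = 2, 3, … against the prime factors q ∈ {2, 53} of φ(107): g is a generator iff g^(106/q) ≢ 1 for every such q.
g = 2: 2^53 ≡ 106; 2^2 ≡ 4 — none is 1, so 2 is a primitive root.
So 2 is the smallest generator of (Z/107Z)^×.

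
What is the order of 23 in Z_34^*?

16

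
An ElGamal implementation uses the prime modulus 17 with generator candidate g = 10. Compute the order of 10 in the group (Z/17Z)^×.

ord(10) | φ(17) = 17 − 1 = 16 = 2^4.
Divisors of 16: 1, 2, 4, 8, 16.
Check 10^d mod 17 for each divisor in increasing order:
10^1 ≡ 10
10^2 ≡ 15
10^4 ≡ 4
10^8 ≡ 16
10^16 ≡ 1
The smallest such exponent is 16, so the order of 10 is 16.

16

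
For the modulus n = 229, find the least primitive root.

6

φ(229) = 229 − 1 = 228 = 2^2 · 3 · 19.
Test candidates g = 2, 3, … against the prime factors q ∈ {2, 3, 19} of φ(229): g is a generator iff g^(228/q) ≢ 1 for every such q.
g = 2: 2^114 ≡ 228; 2^76 ≡ 1 — hits 1, so not a primitive root.
g = 3: 3^114 ≡ 1 — hits 1, so not a primitive root.
g = 4: 4^114 ≡ 1 — hits 1, so not a primitive root.
g = 5: 5^114 ≡ 1 — hits 1, so not a primitive root.
g = 6: 6^114 ≡ 228; 6^76 ≡ 134; 6^12 ≡ 165 — none is 1, so 6 is a primitive root.
Hence the least primitive root of 229 is 6.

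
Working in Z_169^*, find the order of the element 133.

39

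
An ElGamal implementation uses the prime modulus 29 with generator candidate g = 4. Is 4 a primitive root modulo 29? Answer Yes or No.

φ(29) = 29 − 1 = 28 = 2^2 · 7.
4 is a primitive root mod 29 iff 4^(φ(29)/q) ≢ 1 for every prime q | φ(29), i.e. q ∈ {2, 7}.
4^14 ≡ 1 (mod 29)  [q = 2: ≡ 1 ✗]
4^4 ≡ 24 (mod 29)  [q = 7: ≢ 1 ✓]
Since 4^14 ≡ 1, the order of 4 divides 14 < 28, so 4 is not a primitive root.

No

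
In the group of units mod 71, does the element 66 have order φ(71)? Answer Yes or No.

φ(71) = 71 − 1 = 70 = 2 · 5 · 7.
Test 66^(70/q) mod 71 for each prime factor q of 70:
66^35 ≡ 70 (mod 71)  [q = 2: ≢ 1 ✓]
66^14 ≡ 57 (mod 71)  [q = 5: ≢ 1 ✓]
66^10 ≡ 1 (mod 71)  [q = 7: ≡ 1 ✗]
66^10 ≡ 1 shows ord(66) | 10, strictly less than φ(71); not a primitive root.

No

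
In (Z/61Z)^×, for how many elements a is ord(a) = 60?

16

φ(61) = 61 − 1 = 60 = 2^2 · 3 · 5.
Since (Z/61Z)^× is cyclic of order 60, the number of elements of order d is φ(d) when d | 60 and 0 otherwise.
60 = 2^2 · 3 · 5 divides 60, and φ(60) = 16.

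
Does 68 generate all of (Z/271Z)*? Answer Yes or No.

φ(271) = 271 − 1 = 270 = 2 · 3^3 · 5.
68 is a primitive root mod 271 iff 68^(φ(271)/q) ≢ 1 for every prime q | φ(271), i.e. q ∈ {2, 3, 5}.
68^135 ≡ 1 (mod 271)  [q = 2: ≡ 1 ✗]
68^90 ≡ 242 (mod 271)  [q = 3: ≢ 1 ✓]
68^54 ≡ 100 (mod 271)  [q = 5: ≢ 1 ✓]
Since 68^135 ≡ 1, the order of 68 divides 135 < 270, so 68 is not a primitive root.

No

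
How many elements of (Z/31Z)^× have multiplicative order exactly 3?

φ(31) = 31 − 1 = 30 = 2 · 3 · 5.
(Z/31Z)^× is cyclic (|G| = 30); a cyclic group of order m has exactly φ(d) elements of each order d | m, and none otherwise.
3 | 30, and φ(3) = 3 − 1 = 2.

2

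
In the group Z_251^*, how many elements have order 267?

0

φ(251) = 251 − 1 = 250 = 2 · 5^3.
In a cyclic group of order 250, there are φ(d) elements of order d for each divisor d of 250, and zero for non-divisors.
Here 250 is not a multiple of 267, so there are no elements of order 267.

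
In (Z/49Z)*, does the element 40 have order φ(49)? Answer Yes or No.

Yes

φ(49) = φ(7^2) = 7·(7−1) = 42 = 2 · 3 · 7.
An element g generates (Z/49Z)^× iff g^(42/q) ≢ 1 (mod 49) for each prime q ∈ {2, 3, 7}.
40^21 ≡ 48 (mod 49)  [q = 2: ≢ 1 ✓]
40^14 ≡ 18 (mod 49)  [q = 3: ≢ 1 ✓]
40^6 ≡ 36 (mod 49)  [q = 7: ≢ 1 ✓]
Every test exponent gives a nontrivial residue, hence 40 generates the full group.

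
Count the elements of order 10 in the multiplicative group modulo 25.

4

φ(25) = φ(5^2) = 5·(5−1) = 20 = 2^2 · 5.
In a cyclic group of order 20, there are φ(d) elements of order d for each divisor d of 20, and zero for non-divisors.
10 = 2 · 5 divides 20, and φ(10) = 4.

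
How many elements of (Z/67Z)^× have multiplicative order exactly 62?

φ(67) = 67 − 1 = 66 = 2 · 3 · 11.
(Z/67Z)^× is cyclic (|G| = 66); a cyclic group of order m has exactly φ(d) elements of each order d | m, and none otherwise.
62 does not divide 66, so no element of (Z/67Z)^× has order 62.

0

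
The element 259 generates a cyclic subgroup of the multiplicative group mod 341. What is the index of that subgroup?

By Lagrange's theorem, ord_341(259) divides φ(341) = φ(11·31) = (11−1)·(31−1) = 10·30 = 300 = 2^2 · 3 · 5^2.
Divisors of 300: 1, 2, 3, 4, 5, 6, 10, 12, 15, 20, 25, 30, 50, 60, 75, 100, 150, 300.
Compute 259^d (mod 341) for the divisors d until we hit 1:
259^1 ≡ 259 (mod 341)
259^2 ≡ 245 (mod 341)
259^3 ≡ 29 (mod 341)
259^4 ≡ 9 (mod 341)
259^5 ≡ 285 (mod 341)
259^6 ≡ 159 (mod 341)
259^10 ≡ 67 (mod 341)
259^12 ≡ 47 (mod 341)
259^15 ≡ 340 (mod 341)
259^20 ≡ 56 (mod 341)
259^25 ≡ 274 (mod 341)
259^30 ≡ 1 (mod 341) ✓
Thus |⟨259⟩| = ord(259) = 30.
[(Z/341Z)^× : ⟨259⟩] = 300/30 = 10.

10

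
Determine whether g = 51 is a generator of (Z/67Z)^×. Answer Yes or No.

φ(67) = 67 − 1 = 66 = 2 · 3 · 11.
An element g generates (Z/67Z)^× iff g^(66/q) ≢ 1 (mod 67) for each prime q ∈ {2, 3, 11}.
51^33 ≡ 66 (mod 67)  [q = 2: ≢ 1 ✓]
51^22 ≡ 37 (mod 67)  [q = 3: ≢ 1 ✓]
51^6 ≡ 14 (mod 67)  [q = 11: ≢ 1 ✓]
Every test exponent gives a nontrivial residue, hence 51 generates the full group.

Yes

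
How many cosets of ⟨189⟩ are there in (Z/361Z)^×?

9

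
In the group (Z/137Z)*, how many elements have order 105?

φ(137) = 137 − 1 = 136 = 2^3 · 17.
(Z/137Z)^× is cyclic (|G| = 136); a cyclic group of order m has exactly φ(d) elements of each order d | m, and none otherwise.
105 does not divide 136, so no element of (Z/137Z)^× has order 105.

0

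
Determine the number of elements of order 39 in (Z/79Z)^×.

φ(79) = 79 − 1 = 78 = 2 · 3 · 13.
In a cyclic group of order 78, there are φ(d) elements of order d for each divisor d of 78, and zero for non-divisors.
39 = 3 · 13 divides 78, and φ(39) = 24.

24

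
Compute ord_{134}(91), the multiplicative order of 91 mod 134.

By Lagrange's theorem, ord_134(91) divides φ(134) = φ(2)·φ(67) = 1·66 = 66 = 2 · 3 · 11.
Divisors of 66: 1, 2, 3, 6, 11, 22, 33, 66.
Check 91^d mod 134 for each divisor in increasing order:
91^1 ≡ 91 (mod 134)
91^2 ≡ 107 (mod 134)
91^3 ≡ 89 (mod 134)
91^6 ≡ 15 (mod 134)
91^11 ≡ 1 (mod 134) ✓
Hence ord(91) = 11.

11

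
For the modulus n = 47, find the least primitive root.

5

φ(47) = 47 − 1 = 46 = 2 · 23.
Test candidates g = 2, 3, … against the prime factors q ∈ {2, 23} of φ(47): g is a generator iff g^(46/q) ≢ 1 for every such q.
g = 2: 2^23 ≡ 1 — hits 1, so not a primitive root.
g = 3: 3^23 ≡ 1 — hits 1, so not a primitive root.
g = 4: 4^23 ≡ 1 — hits 1, so not a primitive root.
g = 5: 5^23 ≡ 46; 5^2 ≡ 25 — none is 1, so 5 is a primitive root.
So 5 is the smallest generator of (Z/47Z)^×.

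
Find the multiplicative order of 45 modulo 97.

32

By Lagrange's theorem, ord_97(45) divides φ(97) = 97 − 1 = 96 = 2^5 · 3.
Divisors of 96: 1, 2, 3, 4, 6, 8, 12, 16, 24, 32, 48, 96.
Check 45^d mod 97 for each divisor in increasing order:
45^1 ≡ 45 (mod 97)
45^2 ≡ 85 (mod 97)
45^3 ≡ 42 (mod 97)
45^4 ≡ 47 (mod 97)
45^6 ≡ 18 (mod 97)
45^8 ≡ 75 (mod 97)
45^12 ≡ 33 (mod 97)
45^16 ≡ 96 (mod 97)
45^24 ≡ 22 (mod 97)
45^32 ≡ 1 (mod 97) ✓
The smallest such exponent is 32, so the order of 45 is 32.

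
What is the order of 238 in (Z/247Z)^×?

ord(238) | φ(247) = φ(13·19) = (13−1)·(19−1) = 12·18 = 216 = 2^3 · 3^3.
Divisors of 216: 1, 2, 3, 4, 6, 8, 9, 12, 18, 24, 27, 36, 54, 72, 108, 216.
Test each divisor d:
238^1 ≡ 238 (mod 247)
238^2 ≡ 81 (mod 247)
238^3 ≡ 12 (mod 247)
238^4 ≡ 139 (mod 247)
238^6 ≡ 144 (mod 247)
238^8 ≡ 55 (mod 247)
238^9 ≡ 246 (mod 247)
238^12 ≡ 235 (mod 247)
238^18 ≡ 1 (mod 247) ✓
Hence ord(238) = 18.

18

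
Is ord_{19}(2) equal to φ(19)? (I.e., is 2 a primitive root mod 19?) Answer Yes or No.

Yes

φ(19) = 19 − 1 = 18 = 2 · 3^2.
Test 2^(18/q) mod 19 for each prime factor q of 18:
2^9 ≡ 18 (mod 19)  [q = 2: ≢ 1 ✓]
2^6 ≡ 7 (mod 19)  [q = 3: ≢ 1 ✓]
None equal 1, so ord_19(2) = 18: 2 is a primitive root.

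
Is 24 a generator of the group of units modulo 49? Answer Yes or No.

Yes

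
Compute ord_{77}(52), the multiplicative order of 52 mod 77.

By Lagrange's theorem, ord_77(52) divides φ(77) = φ(7·11) = (7−1)·(11−1) = 6·10 = 60 = 2^2 · 3 · 5.
Divisors of 60: 1, 2, 3, 4, 5, 6, 10, 12, 15, 20, 30, 60.
Check 52^d mod 77 for each divisor in increasing order:
52^1 ≡ 52 (mod 77)
52^2 ≡ 9 (mod 77)
52^3 ≡ 6 (mod 77)
52^4 ≡ 4 (mod 77)
52^5 ≡ 54 (mod 77)
52^6 ≡ 36 (mod 77)
52^10 ≡ 67 (mod 77)
52^12 ≡ 64 (mod 77)
52^15 ≡ 76 (mod 77)
52^20 ≡ 23 (mod 77)
52^30 ≡ 1 (mod 77) ✓
Hence ord(52) = 30.

30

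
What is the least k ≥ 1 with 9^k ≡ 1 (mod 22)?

5

By Lagrange's theorem, ord_22(9) divides φ(22) = φ(2)·φ(11) = 1·10 = 10 = 2 · 5.
Divisors of 10: 1, 2, 5, 10.
Evaluate successive powers at the divisors of 10:
9^1 ≡ 9 (mod 22)
9^2 ≡ 15 (mod 22)
9^5 ≡ 1 (mod 22) ✓
So ord_22(9) = 5.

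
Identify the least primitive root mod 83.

2

φ(83) = 83 − 1 = 82 = 2 · 41.
Test candidates g = 2, 3, … against the prime factors q ∈ {2, 41} of φ(83): g is a generator iff g^(82/q) ≢ 1 for every such q.
g = 2: 2^41 ≡ 82; 2^2 ≡ 4 — none is 1, so 2 is a primitive root.
Hence the least primitive root of 83 is 2.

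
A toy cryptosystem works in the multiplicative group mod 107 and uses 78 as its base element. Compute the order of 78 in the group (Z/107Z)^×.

106

By Lagrange's theorem, ord_107(78) divides φ(107) = 107 − 1 = 106 = 2 · 53.
Divisors of 106: 1, 2, 53, 106.
Compute 78^d (mod 107) for the divisors d until we hit 1:
78^1 ≡ 78 (mod 107)
78^2 ≡ 92 (mod 107)
78^53 ≡ 106 (mod 107)
78^106 ≡ 1 (mod 107) ✓
Therefore the multiplicative order of 78 modulo 107 is 106.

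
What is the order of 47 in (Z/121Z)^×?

55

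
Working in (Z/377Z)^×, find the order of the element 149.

84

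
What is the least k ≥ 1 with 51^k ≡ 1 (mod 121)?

110

Since 51 ∈ (Z/121Z)^×, its order divides φ(121) = φ(11^2) = 11·(11−1) = 110 = 2 · 5 · 11.
Divisors of 110: 1, 2, 5, 10, 11, 22, 55, 110.
Test each divisor d:
51^1 ≡ 51 (mod 121)
51^2 ≡ 60 (mod 121)
51^5 ≡ 43 (mod 121)
51^10 ≡ 34 (mod 121)
51^11 ≡ 40 (mod 121)
51^22 ≡ 27 (mod 121)
51^55 ≡ 120 (mod 121)
51^110 ≡ 1 (mod 121) ✓
Hence ord(51) = 110.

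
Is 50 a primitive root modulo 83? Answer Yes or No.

Yes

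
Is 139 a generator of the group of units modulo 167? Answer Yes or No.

Yes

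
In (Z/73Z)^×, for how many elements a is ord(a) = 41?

0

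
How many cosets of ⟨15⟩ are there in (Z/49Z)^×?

6

By Lagrange's theorem, ord_49(15) divides φ(49) = φ(7^2) = 7·(7−1) = 42 = 2 · 3 · 7.
Divisors of 42: 1, 2, 3, 6, 7, 14, 21, 42.
Evaluate successive powers at the divisors of 42:
15^1 ≡ 15
15^2 ≡ 29
15^3 ≡ 43
15^6 ≡ 36
15^7 ≡ 1
The order of 15 is 7, so the subgroup it generates has 7 elements.
[(Z/49Z)^× : ⟨15⟩] = 42/7 = 6.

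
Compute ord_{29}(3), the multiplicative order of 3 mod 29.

28

The order of 3 must divide φ(29) = 29 − 1 = 28 = 2^2 · 7.
Divisors of 28: 1, 2, 4, 7, 14, 28.
Compute 3^d (mod 29) for the divisors d until we hit 1:
3^1 ≡ 3 (mod 29)
3^2 ≡ 9 (mod 29)
3^4 ≡ 23 (mod 29)
3^7 ≡ 12 (mod 29)
3^14 ≡ 28 (mod 29)
3^28 ≡ 1 (mod 29) ✓
Hence ord(3) = 28.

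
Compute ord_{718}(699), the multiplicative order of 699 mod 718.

179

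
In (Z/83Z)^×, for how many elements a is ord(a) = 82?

40

φ(83) = 83 − 1 = 82 = 2 · 41.
In a cyclic group of order 82, there are φ(d) elements of order d for each divisor d of 82, and zero for non-divisors.
82 = 2 · 41 divides 82, and φ(82) = 40.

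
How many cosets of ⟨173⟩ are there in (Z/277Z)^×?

The order of 173 must divide φ(277) = 277 − 1 = 276 = 2^2 · 3 · 23.
Divisors of 276: 1, 2, 3, 4, 6, 12, 23, 46, 69, 92, 138, 276.
Compute 173^d (mod 277) for the divisors d until we hit 1:
173^1 ≡ 173 (mod 277)
173^2 ≡ 13 (mod 277)
173^3 ≡ 33 (mod 277)
173^4 ≡ 169 (mod 277)
173^6 ≡ 258 (mod 277)
173^12 ≡ 84 (mod 277)
173^23 ≡ 60 (mod 277)
173^46 ≡ 276 (mod 277)
173^69 ≡ 217 (mod 277)
173^92 ≡ 1 (mod 277) ✓
The order of 173 is 92, so the subgroup it generates has 92 elements.
[(Z/277Z)^× : ⟨173⟩] = 276/92 = 3.

3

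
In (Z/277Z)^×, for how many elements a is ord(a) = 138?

44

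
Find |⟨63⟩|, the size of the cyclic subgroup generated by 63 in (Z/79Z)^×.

Since 63 ∈ (Z/79Z)^×, its order divides φ(79) = 79 − 1 = 78 = 2 · 3 · 13.
Divisors of 78: 1, 2, 3, 6, 13, 26, 39, 78.
Test each divisor d:
63^1 ≡ 63 (mod 79)
63^2 ≡ 19 (mod 79)
63^3 ≡ 12 (mod 79)
63^6 ≡ 65 (mod 79)
63^13 ≡ 24 (mod 79)
63^26 ≡ 23 (mod 79)
63^39 ≡ 78 (mod 79)
63^78 ≡ 1 (mod 79) ✓
So ord_79(63) = 78.

78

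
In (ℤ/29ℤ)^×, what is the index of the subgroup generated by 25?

4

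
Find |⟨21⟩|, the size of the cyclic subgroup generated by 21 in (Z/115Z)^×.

22

Since 21 ∈ (Z/115Z)^×, its order divides φ(115) = φ(5·23) = (5−1)·(23−1) = 4·22 = 88 = 2^3 · 11.
Divisors of 88: 1, 2, 4, 8, 11, 22, 44, 88.
Evaluate successive powers at the divisors of 88:
21^1 ≡ 21 (mod 115)
21^2 ≡ 96 (mod 115)
21^4 ≡ 16 (mod 115)
21^8 ≡ 26 (mod 115)
21^11 ≡ 91 (mod 115)
21^22 ≡ 1 (mod 115) ✓
So ord_115(21) = 22.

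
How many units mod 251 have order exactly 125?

100

φ(251) = 251 − 1 = 250 = 2 · 5^3.
(Z/251Z)^× is cyclic (|G| = 250); a cyclic group of order m has exactly φ(d) elements of each order d | m, and none otherwise.
125 = 5^3 divides 250, and φ(125) = 100.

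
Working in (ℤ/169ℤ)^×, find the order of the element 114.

By Lagrange's theorem, ord_169(114) divides φ(169) = φ(13^2) = 13·(13−1) = 156 = 2^2 · 3 · 13.
Divisors of 156: 1, 2, 3, 4, 6, 12, 13, 26, 39, 52, 78, 156.
Compute 114^d (mod 169) for the divisors d until we hit 1:
114^1 ≡ 114 (mod 169)
114^2 ≡ 152 (mod 169)
114^3 ≡ 90 (mod 169)
114^4 ≡ 120 (mod 169)
114^6 ≡ 157 (mod 169)
114^12 ≡ 144 (mod 169)
114^13 ≡ 23 (mod 169)
114^26 ≡ 22 (mod 169)
114^39 ≡ 168 (mod 169)
114^52 ≡ 146 (mod 169)
114^78 ≡ 1 (mod 169) ✓
Therefore the multiplicative order of 114 modulo 169 is 78.

78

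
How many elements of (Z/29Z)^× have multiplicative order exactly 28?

12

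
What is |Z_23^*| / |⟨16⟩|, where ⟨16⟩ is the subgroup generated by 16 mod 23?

2

By Lagrange's theorem, ord_23(16) divides φ(23) = 23 − 1 = 22 = 2 · 11.
Divisors of 22: 1, 2, 11, 22.
Test each divisor d:
16^1 ≡ 16
16^2 ≡ 3
16^11 ≡ 1
So ord_23(16) = 11, hence |⟨16⟩| = 11.
[(Z/23Z)^× : ⟨16⟩] = 22/11 = 2.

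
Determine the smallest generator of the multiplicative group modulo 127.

3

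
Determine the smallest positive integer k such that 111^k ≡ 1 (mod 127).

14

The order of 111 must divide φ(127) = 127 − 1 = 126 = 2 · 3^2 · 7.
Divisors of 126: 1, 2, 3, 6, 7, 9, 14, 18, 21, 42, 63, 126.
Evaluate successive powers at the divisors of 126:
111^1 ≡ 111 (mod 127)
111^2 ≡ 2 (mod 127)
111^3 ≡ 95 (mod 127)
111^6 ≡ 8 (mod 127)
111^7 ≡ 126 (mod 127)
111^9 ≡ 125 (mod 127)
111^14 ≡ 1 (mod 127) ✓
Therefore the multiplicative order of 111 modulo 127 is 14.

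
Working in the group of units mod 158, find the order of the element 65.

13

By Lagrange's theorem, ord_158(65) divides φ(158) = φ(2)·φ(79) = 1·78 = 78 = 2 · 3 · 13.
Divisors of 78: 1, 2, 3, 6, 13, 26, 39, 78.
Test each divisor d:
65^1 ≡ 65 (mod 158)
65^2 ≡ 117 (mod 158)
65^3 ≡ 21 (mod 158)
65^6 ≡ 125 (mod 158)
65^13 ≡ 1 (mod 158) ✓
So ord_158(65) = 13.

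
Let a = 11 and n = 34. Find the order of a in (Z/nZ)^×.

16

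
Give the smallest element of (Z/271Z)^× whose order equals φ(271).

6

φ(271) = 271 − 1 = 270 = 2 · 3^3 · 5.
g is a primitive root iff g^(270/q) ≢ 1 (mod 271) for each prime q ∈ {2, 3, 5}.
g = 2: 2^135 ≡ 1 — hits 1, so not a primitive root.
g = 3: 3^135 ≡ 270; 3^90 ≡ 1 — hits 1, so not a primitive root.
g = 4: 4^135 ≡ 1 — hits 1, so not a primitive root.
g = 5: 5^135 ≡ 1 — hits 1, so not a primitive root.
g = 6: 6^135 ≡ 270; 6^90 ≡ 242; 6^54 ≡ 10 — none is 1, so 6 is a primitive root.
Hence the least primitive root of 271 is 6.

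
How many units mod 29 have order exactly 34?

0

φ(29) = 29 − 1 = 28 = 2^2 · 7.
(Z/29Z)^× is cyclic (|G| = 28); a cyclic group of order m has exactly φ(d) elements of each order d | m, and none otherwise.
Since 34 ∤ 28, the count is 0.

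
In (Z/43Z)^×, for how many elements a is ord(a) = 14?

6

φ(43) = 43 − 1 = 42 = 2 · 3 · 7.
In a cyclic group of order 42, there are φ(d) elements of order d for each divisor d of 42, and zero for non-divisors.
14 = 2 · 7 divides 42, and φ(14) = 6.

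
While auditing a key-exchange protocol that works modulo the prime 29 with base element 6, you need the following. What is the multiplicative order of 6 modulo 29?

14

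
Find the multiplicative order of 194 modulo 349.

Since 194 ∈ (Z/349Z)^×, its order divides φ(349) = 349 − 1 = 348 = 2^2 · 3 · 29.
Divisors of 348: 1, 2, 3, 4, 6, 12, 29, 58, 87, 116, 174, 348.
Evaluate successive powers at the divisors of 348:
194^1 ≡ 194 (mod 349)
194^2 ≡ 293 (mod 349)
194^3 ≡ 304 (mod 349)
194^4 ≡ 344 (mod 349)
194^6 ≡ 280 (mod 349)
194^12 ≡ 224 (mod 349)
194^29 ≡ 122 (mod 349)
194^58 ≡ 226 (mod 349)
194^87 ≡ 1 (mod 349) ✓
So ord_349(194) = 87.

87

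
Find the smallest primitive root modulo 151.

6

φ(151) = 151 − 1 = 150 = 2 · 3 · 5^2.
Test candidates g = 2, 3, … against the prime factors q ∈ {2, 3, 5} of φ(151): g is a generator iff g^(150/q) ≢ 1 for every such q.
g = 2: 2^75 ≡ 1 — hits 1, so not a primitive root.
g = 3: 3^75 ≡ 150; 3^50 ≡ 1 — hits 1, so not a primitive root.
g = 4: 4^75 ≡ 1 — hits 1, so not a primitive root.
g = 5: 5^75 ≡ 1 — hits 1, so not a primitive root.
g = 6: 6^75 ≡ 150; 6^50 ≡ 32; 6^30 ≡ 59 — none is 1, so 6 is a primitive root.
So 6 is the smallest generator of (Z/151Z)^×.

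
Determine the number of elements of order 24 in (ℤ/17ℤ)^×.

0

φ(17) = 17 − 1 = 16 = 2^4.
(Z/17Z)^× is cyclic (|G| = 16); a cyclic group of order m has exactly φ(d) elements of each order d | m, and none otherwise.
Since 24 ∤ 16, the count is 0.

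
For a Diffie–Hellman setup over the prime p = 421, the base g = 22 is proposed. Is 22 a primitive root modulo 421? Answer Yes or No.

Yes

φ(421) = 421 − 1 = 420 = 2^2 · 3 · 5 · 7.
Test 22^(420/q) mod 421 for each prime factor q of 420:
22^210 ≡ 420 (mod 421)  [q = 2: ≢ 1 ✓]
22^140 ≡ 20 (mod 421)  [q = 3: ≢ 1 ✓]
22^84 ≡ 377 (mod 421)  [q = 5: ≢ 1 ✓]
22^60 ≡ 33 (mod 421)  [q = 7: ≢ 1 ✓]
None equal 1, so ord_421(22) = 420: 22 is a primitive root.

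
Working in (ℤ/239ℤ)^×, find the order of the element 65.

238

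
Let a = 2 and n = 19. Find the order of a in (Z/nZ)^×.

By Lagrange's theorem, ord_19(2) divides φ(19) = 19 − 1 = 18 = 2 · 3^2.
Divisors of 18: 1, 2, 3, 6, 9, 18.
Compute 2^d (mod 19) for the divisors d until we hit 1:
2^1 ≡ 2 (mod 19)
2^2 ≡ 4 (mod 19)
2^3 ≡ 8 (mod 19)
2^6 ≡ 7 (mod 19)
2^9 ≡ 18 (mod 19)
2^18 ≡ 1 (mod 19) ✓
The smallest such exponent is 18, so the order of 2 is 18.

18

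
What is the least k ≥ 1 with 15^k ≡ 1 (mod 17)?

The order of 15 must divide φ(17) = 17 − 1 = 16 = 2^4.
Divisors of 16: 1, 2, 4, 8, 16.
Check 15^d mod 17 for each divisor in increasing order:
15^1 ≡ 15
15^2 ≡ 4
15^4 ≡ 16
15^8 ≡ 1
Therefore the multiplicative order of 15 modulo 17 is 8.

8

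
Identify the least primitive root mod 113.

3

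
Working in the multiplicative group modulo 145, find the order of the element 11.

By Lagrange's theorem, ord_145(11) divides φ(145) = φ(5·29) = (5−1)·(29−1) = 4·28 = 112 = 2^4 · 7.
Divisors of 112: 1, 2, 4, 7, 8, 14, 16, 28, 56, 112.
Evaluate successive powers at the divisors of 112:
11^1 ≡ 11
11^2 ≡ 121
11^4 ≡ 141
11^7 ≡ 41
11^8 ≡ 16
11^14 ≡ 86
11^16 ≡ 111
11^28 ≡ 1
The smallest such exponent is 28, so the order of 11 is 28.

28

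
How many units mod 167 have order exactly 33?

0

φ(167) = 167 − 1 = 166 = 2 · 83.
(Z/167Z)^× is cyclic (|G| = 166); a cyclic group of order m has exactly φ(d) elements of each order d | m, and none otherwise.
33 does not divide 166, so no element of (Z/167Z)^× has order 33.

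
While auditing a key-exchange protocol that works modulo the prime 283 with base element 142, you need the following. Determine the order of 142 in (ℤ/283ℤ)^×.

ord(142) | φ(283) = 283 − 1 = 282 = 2 · 3 · 47.
Divisors of 282: 1, 2, 3, 6, 47, 94, 141, 282.
Test each divisor d:
142^1 ≡ 142 (mod 283)
142^2 ≡ 71 (mod 283)
142^3 ≡ 177 (mod 283)
142^6 ≡ 199 (mod 283)
142^47 ≡ 282 (mod 283)
142^94 ≡ 1 (mod 283) ✓
So ord_283(142) = 94.

94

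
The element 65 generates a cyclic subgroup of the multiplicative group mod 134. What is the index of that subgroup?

Since 65 ∈ (Z/134Z)^×, its order divides φ(134) = φ(2)·φ(67) = 1·66 = 66 = 2 · 3 · 11.
Divisors of 66: 1, 2, 3, 6, 11, 22, 33, 66.
Evaluate successive powers at the divisors of 66:
65^1 ≡ 65 (mod 134)
65^2 ≡ 71 (mod 134)
65^3 ≡ 59 (mod 134)
65^6 ≡ 131 (mod 134)
65^11 ≡ 29 (mod 134)
65^22 ≡ 37 (mod 134)
65^33 ≡ 1 (mod 134) ✓
So ord_134(65) = 33, hence |⟨65⟩| = 33.
Index = |(Z/134Z)^×| / |⟨65⟩| = 66 / 33 = 2.

2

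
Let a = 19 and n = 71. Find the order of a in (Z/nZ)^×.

35

ord(19) | φ(71) = 71 − 1 = 70 = 2 · 5 · 7.
Divisors of 70: 1, 2, 5, 7, 10, 14, 35, 70.
Test each divisor d:
19^1 ≡ 19
19^2 ≡ 6
19^5 ≡ 45
19^7 ≡ 57
19^10 ≡ 37
19^14 ≡ 54
19^35 ≡ 1
The smallest such exponent is 35, so the order of 19 is 35.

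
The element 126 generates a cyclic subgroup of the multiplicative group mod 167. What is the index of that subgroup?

By Lagrange's theorem, ord_167(126) divides φ(167) = 167 − 1 = 166 = 2 · 83.
Divisors of 166: 1, 2, 83, 166.
Compute 126^d (mod 167) for the divisors d until we hit 1:
126^1 ≡ 126 (mod 167)
126^2 ≡ 11 (mod 167)
126^83 ≡ 1 (mod 167) ✓
The order of 126 is 83, so the subgroup it generates has 83 elements.
Index = |(Z/167Z)^×| / |⟨126⟩| = 166 / 83 = 2.

2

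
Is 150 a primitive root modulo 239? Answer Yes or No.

No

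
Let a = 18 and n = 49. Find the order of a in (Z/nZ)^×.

ord(18) | φ(49) = φ(7^2) = 7·(7−1) = 42 = 2 · 3 · 7.
Divisors of 42: 1, 2, 3, 6, 7, 14, 21, 42.
Test each divisor d:
18^1 ≡ 18 (mod 49)
18^2 ≡ 30 (mod 49)
18^3 ≡ 1 (mod 49) ✓
The smallest such exponent is 3, so the order of 18 is 3.

3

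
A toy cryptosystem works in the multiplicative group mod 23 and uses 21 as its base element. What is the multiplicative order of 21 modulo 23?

22

The order of 21 must divide φ(23) = 23 − 1 = 22 = 2 · 11.
Divisors of 22: 1, 2, 11, 22.
Evaluate successive powers at the divisors of 22:
21^1 ≡ 21
21^2 ≡ 4
21^11 ≡ 22
21^22 ≡ 1
The smallest such exponent is 22, so the order of 21 is 22.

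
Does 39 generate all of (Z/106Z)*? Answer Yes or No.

φ(106) = φ(2)·φ(53) = 1·52 = 52 = 2^2 · 13.
39 is a primitive root mod 106 iff 39^(φ(106)/q) ≢ 1 for every prime q | φ(106), i.e. q ∈ {2, 13}.
39^26 ≡ 105 (mod 106)  [q = 2: ≢ 1 ✓]
39^4 ≡ 97 (mod 106)  [q = 13: ≢ 1 ✓]
All checks pass, so 39 has order 52 and is a primitive root modulo 106.

Yes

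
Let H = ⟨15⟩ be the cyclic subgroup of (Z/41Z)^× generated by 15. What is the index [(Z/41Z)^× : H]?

1

The order of 15 must divide φ(41) = 41 − 1 = 40 = 2^3 · 5.
Divisors of 40: 1, 2, 4, 5, 8, 10, 20, 40.
Evaluate successive powers at the divisors of 40:
15^1 ≡ 15 (mod 41)
15^2 ≡ 20 (mod 41)
15^4 ≡ 31 (mod 41)
15^5 ≡ 14 (mod 41)
15^8 ≡ 18 (mod 41)
15^10 ≡ 32 (mod 41)
15^20 ≡ 40 (mod 41)
15^40 ≡ 1 (mod 41) ✓
So ord_41(15) = 40, hence |⟨15⟩| = 40.
Index = |(Z/41Z)^×| / |⟨15⟩| = 40 / 40 = 1.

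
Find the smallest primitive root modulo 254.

φ(254) = φ(2)·φ(127) = 1·126 = 126 = 2 · 3^2 · 7.
Test candidates g = 2, 3, … against the prime factors q ∈ {2, 3, 7} of φ(254): g is a generator iff g^(126/q) ≢ 1 for every such q.
g = 2: gcd(2, 254) = 2 > 1, not a unit — skip.
g = 3: 3^63 ≡ 253; 3^42 ≡ 107; 3^18 ≡ 131 — none is 1, so 3 is a primitive root.
So 3 is the smallest generator of (Z/254Z)^×.

3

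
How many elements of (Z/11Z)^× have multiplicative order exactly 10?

4

φ(11) = 11 − 1 = 10 = 2 · 5.
(Z/11Z)^× is cyclic (|G| = 10); a cyclic group of order m has exactly φ(d) elements of each order d | m, and none otherwise.
10 = 2 · 5 divides 10, and φ(10) = 4.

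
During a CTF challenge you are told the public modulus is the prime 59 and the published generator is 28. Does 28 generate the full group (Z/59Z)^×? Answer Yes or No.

φ(59) = 59 − 1 = 58 = 2 · 29.
An element g generates (Z/59Z)^× iff g^(58/q) ≢ 1 (mod 59) for each prime q ∈ {2, 29}.
28^29 ≡ 1 (mod 59)  [q = 2: ≡ 1 ✗]
28^2 ≡ 17 (mod 59)  [q = 29: ≢ 1 ✓]
28^29 ≡ 1 shows ord(28) | 29, strictly less than φ(59); not a primitive root.

No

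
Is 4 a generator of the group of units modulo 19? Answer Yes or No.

No

φ(19) = 19 − 1 = 18 = 2 · 3^2.
Test 4^(18/q) mod 19 for each prime factor q of 18:
4^9 ≡ 1 (mod 19)  [q = 2: ≡ 1 ✗]
4^6 ≡ 11 (mod 19)  [q = 3: ≢ 1 ✓]
4^9 ≡ 1 shows ord(4) | 9, strictly less than φ(19); not a primitive root.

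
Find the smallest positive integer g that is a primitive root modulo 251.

φ(251) = 251 − 1 = 250 = 2 · 5^3.
g is a primitive root iff g^(250/q) ≢ 1 (mod 251) for each prime q ∈ {2, 5}.
g = 2: 2^125 ≡ 250; 2^50 ≡ 1 — hits 1, so not a primitive root.
g = 3: 3^125 ≡ 1 — hits 1, so not a primitive root.
g = 4: 4^125 ≡ 1 — hits 1, so not a primitive root.
g = 5: 5^125 ≡ 1 — hits 1, so not a primitive root.
g = 6: 6^125 ≡ 250; 6^50 ≡ 219 — none is 1, so 6 is a primitive root.
The smallest primitive root modulo 251 is 6.

6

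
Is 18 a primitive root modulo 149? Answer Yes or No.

Yes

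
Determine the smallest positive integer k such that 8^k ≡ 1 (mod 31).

5

The order of 8 must divide φ(31) = 31 − 1 = 30 = 2 · 3 · 5.
Divisors of 30: 1, 2, 3, 5, 6, 10, 15, 30.
Test each divisor d:
8^1 ≡ 8 (mod 31)
8^2 ≡ 2 (mod 31)
8^3 ≡ 16 (mod 31)
8^5 ≡ 1 (mod 31) ✓
Hence ord(8) = 5.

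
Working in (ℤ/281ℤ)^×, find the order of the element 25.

70

Since 25 ∈ (Z/281Z)^×, its order divides φ(281) = 281 − 1 = 280 = 2^3 · 5 · 7.
Divisors of 280: 1, 2, 4, 5, 7, 8, 10, 14, 20, 28, 35, 40, 56, 70, 140, 280.
Compute 25^d (mod 281) for the divisors d until we hit 1:
25^1 ≡ 25 (mod 281)
25^2 ≡ 63 (mod 281)
25^4 ≡ 35 (mod 281)
25^5 ≡ 32 (mod 281)
25^7 ≡ 49 (mod 281)
25^8 ≡ 101 (mod 281)
25^10 ≡ 181 (mod 281)
25^14 ≡ 153 (mod 281)
25^20 ≡ 165 (mod 281)
25^28 ≡ 86 (mod 281)
25^35 ≡ 280 (mod 281)
25^40 ≡ 249 (mod 281)
25^56 ≡ 90 (mod 281)
25^70 ≡ 1 (mod 281) ✓
So ord_281(25) = 70.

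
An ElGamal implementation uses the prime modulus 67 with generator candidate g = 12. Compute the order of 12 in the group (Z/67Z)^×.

66

By Lagrange's theorem, ord_67(12) divides φ(67) = 67 − 1 = 66 = 2 · 3 · 11.
Divisors of 66: 1, 2, 3, 6, 11, 22, 33, 66.
Test each divisor d:
12^1 ≡ 12 (mod 67)
12^2 ≡ 10 (mod 67)
12^3 ≡ 53 (mod 67)
12^6 ≡ 62 (mod 67)
12^11 ≡ 30 (mod 67)
12^22 ≡ 29 (mod 67)
12^33 ≡ 66 (mod 67)
12^66 ≡ 1 (mod 67) ✓
The smallest such exponent is 66, so the order of 12 is 66.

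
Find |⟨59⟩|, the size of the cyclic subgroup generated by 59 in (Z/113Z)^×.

Since 59 ∈ (Z/113Z)^×, its order divides φ(113) = 113 − 1 = 112 = 2^4 · 7.
Divisors of 112: 1, 2, 4, 7, 8, 14, 16, 28, 56, 112.
Compute 59^d (mod 113) for the divisors d until we hit 1:
59^1 ≡ 59 (mod 113)
59^2 ≡ 91 (mod 113)
59^4 ≡ 32 (mod 113)
59^7 ≡ 48 (mod 113)
59^8 ≡ 7 (mod 113)
59^14 ≡ 44 (mod 113)
59^16 ≡ 49 (mod 113)
59^28 ≡ 15 (mod 113)
59^56 ≡ 112 (mod 113)
59^112 ≡ 1 (mod 113) ✓
Therefore the multiplicative order of 59 modulo 113 is 112.

112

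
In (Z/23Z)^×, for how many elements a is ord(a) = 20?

0

φ(23) = 23 − 1 = 22 = 2 · 11.
In a cyclic group of order 22, there are φ(d) elements of order d for each divisor d of 22, and zero for non-divisors.
20 does not divide 22, so no element of (Z/23Z)^× has order 20.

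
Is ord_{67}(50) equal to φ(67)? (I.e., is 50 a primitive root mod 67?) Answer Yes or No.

Yes

φ(67) = 67 − 1 = 66 = 2 · 3 · 11.
Test 50^(66/q) mod 67 for each prime factor q of 66:
50^33 ≡ 66 (mod 67)  [q = 2: ≢ 1 ✓]
50^22 ≡ 37 (mod 67)  [q = 3: ≢ 1 ✓]
50^6 ≡ 15 (mod 67)  [q = 11: ≢ 1 ✓]
Every test exponent gives a nontrivial residue, hence 50 generates the full group.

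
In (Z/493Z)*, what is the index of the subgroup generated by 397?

4

ord(397) | φ(493) = φ(17·29) = (17−1)·(29−1) = 16·28 = 448 = 2^6 · 7.
Divisors of 448: 1, 2, 4, 7, 8, 14, 16, 28, 32, 56, 64, 112, 224, 448.
Evaluate successive powers at the divisors of 448:
397^1 ≡ 397
397^2 ≡ 342
397^4 ≡ 123
397^7 ≡ 320
397^8 ≡ 339
397^14 ≡ 349
397^16 ≡ 52
397^28 ≡ 30
397^32 ≡ 239
397^56 ≡ 407
397^64 ≡ 426
397^112 ≡ 1
The order of 397 is 112, so the subgroup it generates has 112 elements.
Index = |(Z/493Z)^×| / |⟨397⟩| = 448 / 112 = 4.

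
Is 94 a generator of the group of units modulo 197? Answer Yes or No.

φ(197) = 197 − 1 = 196 = 2^2 · 7^2.
An element g generates (Z/197Z)^× iff g^(196/q) ≢ 1 (mod 197) for each prime q ∈ {2, 7}.
94^98 ≡ 196 (mod 197)  [q = 2: ≢ 1 ✓]
94^28 ≡ 164 (mod 197)  [q = 7: ≢ 1 ✓]
None equal 1, so ord_197(94) = 196: 94 is a primitive root.

Yes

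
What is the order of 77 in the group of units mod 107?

Since 77 ∈ (Z/107Z)^×, its order divides φ(107) = 107 − 1 = 106 = 2 · 53.
Divisors of 106: 1, 2, 53, 106.
Compute 77^d (mod 107) for the divisors d until we hit 1:
77^1 ≡ 77
77^2 ≡ 44
77^53 ≡ 106
77^106 ≡ 1
The smallest such exponent is 106, so the order of 77 is 106.

106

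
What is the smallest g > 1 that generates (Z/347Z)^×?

φ(347) = 347 − 1 = 346 = 2 · 173.
g is a primitive root iff g^(346/q) ≢ 1 (mod 347) for each prime q ∈ {2, 173}.
g = 2: 2^173 ≡ 346; 2^2 ≡ 4 — none is 1, so 2 is a primitive root.
Hence the least primitive root of 347 is 2.

2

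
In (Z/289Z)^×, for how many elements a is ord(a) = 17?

16

φ(289) = φ(17^2) = 17·(17−1) = 272 = 2^4 · 17.
(Z/289Z)^× is cyclic (|G| = 272); a cyclic group of order m has exactly φ(d) elements of each order d | m, and none otherwise.
17 | 272, and φ(17) = 17 − 1 = 16.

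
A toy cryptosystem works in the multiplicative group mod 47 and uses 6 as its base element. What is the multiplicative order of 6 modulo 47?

By Lagrange's theorem, ord_47(6) divides φ(47) = 47 − 1 = 46 = 2 · 23.
Divisors of 46: 1, 2, 23, 46.
Compute 6^d (mod 47) for the divisors d until we hit 1:
6^1 ≡ 6 (mod 47)
6^2 ≡ 36 (mod 47)
6^23 ≡ 1 (mod 47) ✓
So ord_47(6) = 23.

23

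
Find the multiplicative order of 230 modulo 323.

Since 230 ∈ (Z/323Z)^×, its order divides φ(323) = φ(17·19) = (17−1)·(19−1) = 16·18 = 288 = 2^5 · 3^2.
Divisors of 288: 1, 2, 3, 4, 6, 8, 9, 12, 16, 18, 24, 32, 36, 48, 72, 96, 144, 288.
Check 230^d mod 323 for each divisor in increasing order:
230^1 ≡ 230
230^2 ≡ 251
230^3 ≡ 236
230^4 ≡ 16
230^6 ≡ 140
230^8 ≡ 256
230^9 ≡ 94
230^12 ≡ 220
230^16 ≡ 290
230^18 ≡ 115
230^24 ≡ 273
230^32 ≡ 120
230^36 ≡ 305
230^48 ≡ 239
230^72 ≡ 1
Therefore the multiplicative order of 230 modulo 323 is 72.

72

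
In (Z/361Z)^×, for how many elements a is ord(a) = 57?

36

φ(361) = φ(19^2) = 19·(19−1) = 342 = 2 · 3^2 · 19.
(Z/361Z)^× is cyclic (|G| = 342); a cyclic group of order m has exactly φ(d) elements of each order d | m, and none otherwise.
57 = 3 · 19 divides 342, and φ(57) = 36.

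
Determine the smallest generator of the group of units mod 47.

5

φ(47) = 47 − 1 = 46 = 2 · 23.
g is a primitive root iff g^(46/q) ≢ 1 (mod 47) for each prime q ∈ {2, 23}.
g = 2: 2^23 ≡ 1 — hits 1, so not a primitive root.
g = 3: 3^23 ≡ 1 — hits 1, so not a primitive root.
g = 4: 4^23 ≡ 1 — hits 1, so not a primitive root.
g = 5: 5^23 ≡ 46; 5^2 ≡ 25 — none is 1, so 5 is a primitive root.
Hence the least primitive root of 47 is 5.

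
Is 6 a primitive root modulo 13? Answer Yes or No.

Yes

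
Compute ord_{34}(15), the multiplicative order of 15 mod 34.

8

Since 15 ∈ (Z/34Z)^×, its order divides φ(34) = φ(2)·φ(17) = 1·16 = 16 = 2^4.
Divisors of 16: 1, 2, 4, 8, 16.
Test each divisor d:
15^1 ≡ 15 (mod 34)
15^2 ≡ 21 (mod 34)
15^4 ≡ 33 (mod 34)
15^8 ≡ 1 (mod 34) ✓
Therefore the multiplicative order of 15 modulo 34 is 8.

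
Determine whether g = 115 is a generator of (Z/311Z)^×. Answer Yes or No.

φ(311) = 311 − 1 = 310 = 2 · 5 · 31.
115 is a primitive root mod 311 iff 115^(φ(311)/q) ≢ 1 for every prime q | φ(311), i.e. q ∈ {2, 5, 31}.
115^155 ≡ 310 (mod 311)  [q = 2: ≢ 1 ✓]
115^62 ≡ 216 (mod 311)  [q = 5: ≢ 1 ✓]
115^10 ≡ 7 (mod 311)  [q = 31: ≢ 1 ✓]
All checks pass, so 115 has order 310 and is a primitive root modulo 311.

Yes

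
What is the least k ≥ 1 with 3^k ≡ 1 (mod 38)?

The order of 3 must divide φ(38) = φ(2)·φ(19) = 1·18 = 18 = 2 · 3^2.
Divisors of 18: 1, 2, 3, 6, 9, 18.
Test each divisor d:
3^1 ≡ 3 (mod 38)
3^2 ≡ 9 (mod 38)
3^3 ≡ 27 (mod 38)
3^6 ≡ 7 (mod 38)
3^9 ≡ 37 (mod 38)
3^18 ≡ 1 (mod 38) ✓
Therefore the multiplicative order of 3 modulo 38 is 18.

18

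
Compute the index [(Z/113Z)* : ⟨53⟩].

The order of 53 must divide φ(113) = 113 − 1 = 112 = 2^4 · 7.
Divisors of 112: 1, 2, 4, 7, 8, 14, 16, 28, 56, 112.
Check 53^d mod 113 for each divisor in increasing order:
53^1 ≡ 53 (mod 113)
53^2 ≡ 97 (mod 113)
53^4 ≡ 30 (mod 113)
53^7 ≡ 98 (mod 113)
53^8 ≡ 109 (mod 113)
53^14 ≡ 112 (mod 113)
53^16 ≡ 16 (mod 113)
53^28 ≡ 1 (mod 113) ✓
The order of 53 is 28, so the subgroup it generates has 28 elements.
The index is φ(113) / ord(53) = 112 / 28 = 4.

4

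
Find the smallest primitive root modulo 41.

φ(41) = 41 − 1 = 40 = 2^3 · 5.
g is a primitive root iff g^(40/q) ≢ 1 (mod 41) for each prime q ∈ {2, 5}.
g = 2: 2^20 ≡ 1 — hits 1, so not a primitive root.
g = 3: 3^20 ≡ 40; 3^8 ≡ 1 — hits 1, so not a primitive root.
g = 4: 4^20 ≡ 1 — hits 1, so not a primitive root.
g = 5: 5^20 ≡ 1 — hits 1, so not a primitive root.
g = 6: 6^20 ≡ 40; 6^8 ≡ 10 — none is 1, so 6 is a primitive root.
The smallest primitive root modulo 41 is 6.

6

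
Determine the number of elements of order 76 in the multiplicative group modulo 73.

0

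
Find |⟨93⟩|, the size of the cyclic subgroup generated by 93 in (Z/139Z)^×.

138

By Lagrange's theorem, ord_139(93) divides φ(139) = 139 − 1 = 138 = 2 · 3 · 23.
Divisors of 138: 1, 2, 3, 6, 23, 46, 69, 138.
Compute 93^d (mod 139) for the divisors d until we hit 1:
93^1 ≡ 93 (mod 139)
93^2 ≡ 31 (mod 139)
93^3 ≡ 103 (mod 139)
93^6 ≡ 45 (mod 139)
93^23 ≡ 97 (mod 139)
93^46 ≡ 96 (mod 139)
93^69 ≡ 138 (mod 139)
93^138 ≡ 1 (mod 139) ✓
Hence ord(93) = 138.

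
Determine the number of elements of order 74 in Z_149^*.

36

φ(149) = 149 − 1 = 148 = 2^2 · 37.
In a cyclic group of order 148, there are φ(d) elements of order d for each divisor d of 148, and zero for non-divisors.
74 = 2 · 37 divides 148, and φ(74) = 36.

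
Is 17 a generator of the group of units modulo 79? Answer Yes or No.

No

φ(79) = 79 − 1 = 78 = 2 · 3 · 13.
It suffices to check that the order of 17 is not a proper divisor of 78: compute 17^(78/q) for q ∈ {2, 3, 13}.
17^39 ≡ 78 (mod 79)  [q = 2: ≢ 1 ✓]
17^26 ≡ 1 (mod 79)  [q = 3: ≡ 1 ✗]
17^6 ≡ 67 (mod 79)  [q = 13: ≢ 1 ✓]
17^26 ≡ 1 shows ord(17) | 26, strictly less than φ(79); not a primitive root.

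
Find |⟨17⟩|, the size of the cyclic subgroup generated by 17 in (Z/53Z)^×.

The order of 17 must divide φ(53) = 53 − 1 = 52 = 2^2 · 13.
Divisors of 52: 1, 2, 4, 13, 26, 52.
Test each divisor d:
17^1 ≡ 17
17^2 ≡ 24
17^4 ≡ 46
17^13 ≡ 52
17^26 ≡ 1
Hence ord(17) = 26.

26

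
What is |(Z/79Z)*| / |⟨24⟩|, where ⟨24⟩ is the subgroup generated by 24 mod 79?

13

ord(24) | φ(79) = 79 − 1 = 78 = 2 · 3 · 13.
Divisors of 78: 1, 2, 3, 6, 13, 26, 39, 78.
Check 24^d mod 79 for each divisor in increasing order:
24^1 ≡ 24 (mod 79)
24^2 ≡ 23 (mod 79)
24^3 ≡ 78 (mod 79)
24^6 ≡ 1 (mod 79) ✓
The order of 24 is 6, so the subgroup it generates has 6 elements.
[(Z/79Z)^× : ⟨24⟩] = 78/6 = 13.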